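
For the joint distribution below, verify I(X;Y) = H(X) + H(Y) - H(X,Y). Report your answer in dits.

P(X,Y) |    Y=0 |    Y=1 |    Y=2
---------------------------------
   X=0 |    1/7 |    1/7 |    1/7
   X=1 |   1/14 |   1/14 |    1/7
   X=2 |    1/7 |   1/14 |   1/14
I(X;Y) = 0.0123 dits

Mutual information has multiple equivalent forms:
- I(X;Y) = H(X) - H(X|Y)
- I(X;Y) = H(Y) - H(Y|X)
- I(X;Y) = H(X) + H(Y) - H(X,Y)

Computing all quantities:
H(X) = 0.4686, H(Y) = 0.4748, H(X,Y) = 0.9311
H(X|Y) = 0.4563, H(Y|X) = 0.4625

Verification:
H(X) - H(X|Y) = 0.4686 - 0.4563 = 0.0123
H(Y) - H(Y|X) = 0.4748 - 0.4625 = 0.0123
H(X) + H(Y) - H(X,Y) = 0.4686 + 0.4748 - 0.9311 = 0.0123

All forms give I(X;Y) = 0.0123 dits. ✓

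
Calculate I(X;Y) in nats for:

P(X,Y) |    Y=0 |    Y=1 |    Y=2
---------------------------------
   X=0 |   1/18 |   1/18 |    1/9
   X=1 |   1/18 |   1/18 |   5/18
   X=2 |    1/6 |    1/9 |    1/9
0.0763 nats

Mutual information: I(X;Y) = H(X) + H(Y) - H(X,Y)

Marginals:
P(X) = (2/9, 7/18, 7/18), H(X) = 1.0688 nats
P(Y) = (5/18, 2/9, 1/2), H(Y) = 1.0366 nats

Joint entropy: H(X,Y) = 2.0292 nats

I(X;Y) = 1.0688 + 1.0366 - 2.0292 = 0.0763 nats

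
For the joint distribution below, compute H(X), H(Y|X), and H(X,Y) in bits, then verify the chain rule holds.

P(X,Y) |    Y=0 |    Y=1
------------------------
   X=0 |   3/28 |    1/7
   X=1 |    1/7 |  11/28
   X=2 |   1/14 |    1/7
H(X,Y) = 2.3499, H(X) = 1.4586, H(Y|X) = 0.8913 (all in bits)

Chain rule: H(X,Y) = H(X) + H(Y|X)

Left side — joint entropy directly:
H(X,Y) = -Σ p(x,y) log p(x,y) = 2.3499 bits

Right side — compute H(Y|X) from the conditional distributions:
P(X) = (1/4, 15/28, 3/14), so H(X) = 1.4586 bits
H(Y|X) = Σ_x P(X=x) · H(Y|X=x):
  P(Y|X=0) = (3/7, 4/7), H(Y|X=0) = 0.9852, weight P(X=0) = 1/4
  P(Y|X=1) = (4/15, 11/15), H(Y|X=1) = 0.8366, weight P(X=1) = 15/28
  P(Y|X=2) = (1/3, 2/3), H(Y|X=2) = 0.9183, weight P(X=2) = 3/14
H(Y|X) = 0.8913 bits

H(X) + H(Y|X) = 1.4586 + 0.8913 = 2.3499 bits

Both sides equal 2.3499 bits. ✓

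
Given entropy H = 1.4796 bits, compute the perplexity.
2.7887

Perplexity is 2^H (or exp(H) for natural log).

H = 1.4796 bits
Perplexity = 2^1.4796 = 2.7887

Interpretation: The model's uncertainty is equivalent to choosing uniformly among 2.8 options.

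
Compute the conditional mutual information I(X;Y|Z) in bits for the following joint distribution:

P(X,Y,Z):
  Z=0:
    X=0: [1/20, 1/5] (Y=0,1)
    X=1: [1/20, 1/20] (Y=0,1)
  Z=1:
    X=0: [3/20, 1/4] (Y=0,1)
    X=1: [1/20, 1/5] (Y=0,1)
0.0382 bits

Conditional mutual information: I(X;Y|Z) = H(X|Z) + H(Y|Z) - H(X,Y|Z)

H(Z) = 0.9341
H(X,Z) = 1.8610 → H(X|Z) = 0.9269
H(Y,Z) = 1.8150 → H(Y|Z) = 0.8809
H(X,Y,Z) = 2.7037 → H(X,Y|Z) = 1.7696

I(X;Y|Z) = 0.9269 + 0.8809 - 1.7696 = 0.0382 bits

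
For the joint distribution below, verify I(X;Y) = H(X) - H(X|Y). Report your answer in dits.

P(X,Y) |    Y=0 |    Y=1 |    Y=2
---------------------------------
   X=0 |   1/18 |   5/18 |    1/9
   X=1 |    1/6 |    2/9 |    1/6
I(X;Y) = 0.0137 dits

Mutual information has multiple equivalent forms:
- I(X;Y) = H(X) - H(X|Y)
- I(X;Y) = H(Y) - H(Y|X)
- I(X;Y) = H(X) + H(Y) - H(X,Y)

Computing all quantities:
H(X) = 0.2983, H(Y) = 0.4502, H(X,Y) = 0.7348
H(X|Y) = 0.2846, H(Y|X) = 0.4365

Verification:
H(X) - H(X|Y) = 0.2983 - 0.2846 = 0.0137
H(Y) - H(Y|X) = 0.4502 - 0.4365 = 0.0137
H(X) + H(Y) - H(X,Y) = 0.2983 + 0.4502 - 0.7348 = 0.0137

All forms give I(X;Y) = 0.0137 dits. ✓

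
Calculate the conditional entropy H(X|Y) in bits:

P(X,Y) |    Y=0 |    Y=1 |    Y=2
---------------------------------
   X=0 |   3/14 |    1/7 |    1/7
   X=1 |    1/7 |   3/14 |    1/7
0.9793 bits

Using the chain rule: H(X|Y) = H(X,Y) - H(Y)

First, compute H(X,Y) = 2.5567 bits

Marginal P(Y) = (5/14, 5/14, 2/7)
H(Y) = 1.5774 bits

H(X|Y) = H(X,Y) - H(Y) = 2.5567 - 1.5774 = 0.9793 bits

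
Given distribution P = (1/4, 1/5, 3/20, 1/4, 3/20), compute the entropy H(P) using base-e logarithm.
1.5842 nats

Shannon entropy is H(X) = -Σ p(x) log p(x).

For P = (1/4, 1/5, 3/20, 1/4, 3/20):
H = -1/4 × log_e(1/4) -1/5 × log_e(1/5) -3/20 × log_e(3/20) -1/4 × log_e(1/4) -3/20 × log_e(3/20)
H = 1.5842 nats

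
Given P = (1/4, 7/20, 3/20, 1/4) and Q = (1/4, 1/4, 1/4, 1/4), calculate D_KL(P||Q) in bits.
0.0594 bits

KL divergence: D_KL(P||Q) = Σ p(x) log(p(x)/q(x))

Computing term by term:
  x=0: 1/4 × log_2[(1/4)/(1/4)] = 1/4 × 0.0000 = 0.0000
  x=1: 7/20 × log_2[(7/20)/(1/4)] = 7/20 × 0.4854 = 0.1699
  x=2: 3/20 × log_2[(3/20)/(1/4)] = 3/20 × -0.7370 = -0.1105
  x=3: 1/4 × log_2[(1/4)/(1/4)] = 1/4 × 0.0000 = 0.0000

D_KL(P||Q) = 0.0594 bits

Note: KL divergence is always non-negative and equals 0 iff P = Q.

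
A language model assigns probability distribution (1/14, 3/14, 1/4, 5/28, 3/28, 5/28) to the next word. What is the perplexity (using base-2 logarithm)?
5.5832

Perplexity is 2^H (or exp(H) for natural log).

First, H = -Σ p log p = 2.4811 bits
Perplexity = 2^2.4811 = 5.5832

Interpretation: The model's uncertainty is equivalent to choosing uniformly among 5.6 options.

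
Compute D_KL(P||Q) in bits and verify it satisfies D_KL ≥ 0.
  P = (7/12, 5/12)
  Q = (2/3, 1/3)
0.0218 bits

KL divergence satisfies the Gibbs inequality: D_KL(P||Q) ≥ 0 for all distributions P, Q.

D_KL(P||Q) = Σ p(x) log(p(x)/q(x))
Term by term:
  x=0: 7/12 × log_2[(7/12)/(2/3)] = -0.1124
  x=1: 5/12 × log_2[(5/12)/(1/3)] = 0.1341
D_KL(P||Q) = 0.0218 bits

D_KL(P||Q) = 0.0218 ≥ 0 ✓

This non-negativity is a fundamental property: relative entropy cannot be negative because it measures how different Q is from P.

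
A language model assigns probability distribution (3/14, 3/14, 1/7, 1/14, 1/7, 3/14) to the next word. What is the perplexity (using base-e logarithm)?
5.6676

Perplexity is e^H (or exp(H) for natural log).

First, H = -Σ p log p = 1.7348 nats
Perplexity = e^1.7348 = 5.6676

Interpretation: The model's uncertainty is equivalent to choosing uniformly among 5.7 options.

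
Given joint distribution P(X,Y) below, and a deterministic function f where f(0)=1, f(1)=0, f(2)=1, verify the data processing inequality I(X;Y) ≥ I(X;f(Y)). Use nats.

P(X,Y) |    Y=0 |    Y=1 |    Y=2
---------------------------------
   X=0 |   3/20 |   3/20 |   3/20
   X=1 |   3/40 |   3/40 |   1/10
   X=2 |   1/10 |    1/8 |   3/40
I(X;Y) = 0.0081, I(X;f(Y)) = 0.0045, inequality holds: 0.0081 ≥ 0.0045

Data Processing Inequality: For any Markov chain X → Y → Z, we have I(X;Y) ≥ I(X;Z).

Here Z = f(Y) is a deterministic function of Y, forming X → Y → Z.

Original I(X;Y) = 0.0081 nats

After applying f:
P(X,Z) where Z=f(Y):
- P(X,Z=0) = P(X,Y=1)
- P(X,Z=1) = P(X,Y=0) + P(X,Y=2)

I(X;Z) = I(X;f(Y)) = 0.0045 nats

Verification: 0.0081 ≥ 0.0045 ✓

Information cannot be created by processing; the function f can only lose information about X.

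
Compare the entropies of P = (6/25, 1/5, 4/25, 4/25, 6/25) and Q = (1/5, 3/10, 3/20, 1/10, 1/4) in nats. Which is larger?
P

Computing entropies in nats:
H(P) = 1.5933
H(Q) = 1.5445

Distribution P has higher entropy.

Intuition: The distribution closer to uniform (more spread out) has higher entropy.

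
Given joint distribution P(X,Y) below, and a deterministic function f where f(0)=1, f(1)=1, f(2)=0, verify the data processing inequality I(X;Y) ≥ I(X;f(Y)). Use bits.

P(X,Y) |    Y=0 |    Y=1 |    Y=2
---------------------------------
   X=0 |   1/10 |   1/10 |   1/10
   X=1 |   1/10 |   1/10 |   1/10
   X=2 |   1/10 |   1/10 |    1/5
I(X;Y) = 0.0200, I(X;f(Y)) = 0.0200, inequality holds: 0.0200 ≥ 0.0200

Data Processing Inequality: For any Markov chain X → Y → Z, we have I(X;Y) ≥ I(X;Z).

Here Z = f(Y) is a deterministic function of Y, forming X → Y → Z.

Original I(X;Y) = 0.0200 bits

After applying f:
P(X,Z) where Z=f(Y):
- P(X,Z=0) = P(X,Y=2)
- P(X,Z=1) = P(X,Y=0) + P(X,Y=1)

I(X;Z) = I(X;f(Y)) = 0.0200 bits

Verification: 0.0200 ≥ 0.0200 ✓

Information cannot be created by processing; the function f can only lose information about X.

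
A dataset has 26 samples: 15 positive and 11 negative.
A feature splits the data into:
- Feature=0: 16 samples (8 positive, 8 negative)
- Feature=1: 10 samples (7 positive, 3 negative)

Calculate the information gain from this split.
0.0285 bits

Information Gain = H(Y) - H(Y|Feature)

Before split:
P(positive) = 15/26 = 0.5769
H(Y) = 0.9829 bits

After split:
Feature=0: H = 1.0000 bits (weight = 16/26)
Feature=1: H = 0.8813 bits (weight = 10/26)
H(Y|Feature) = (16/26)×1.0000 + (10/26)×0.8813 = 0.9543 bits

Information Gain = 0.9829 - 0.9543 = 0.0285 bits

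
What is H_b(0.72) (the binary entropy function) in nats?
0.5930 nats

The binary entropy function is:
H(p) = -p log(p) - (1-p) log(1-p)

H(0.72) = -0.72 × log_e(0.72) - 0.28 × log_e(0.28)
H(0.72) = 0.5930 nats

Note: Binary entropy is maximized at p=0.5 (H=1 bit) and minimized at p=0 or p=1 (H=0).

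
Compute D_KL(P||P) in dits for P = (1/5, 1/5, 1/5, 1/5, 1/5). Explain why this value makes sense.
0.0000 dits

KL divergence satisfies the Gibbs inequality: D_KL(P||Q) ≥ 0 for all distributions P, Q.

D_KL(P||Q) = Σ p(x) log(p(x)/q(x))
Each term is p(x) × log_10(p(x)/p(x)) = p(x) × log_10(1) = 0, so the sum is 0.
D_KL(P||Q) = 0.0000 dits

When P = Q, the KL divergence is exactly 0, as there is no 'divergence' between identical distributions.

This non-negativity is a fundamental property: relative entropy cannot be negative because it measures how different Q is from P.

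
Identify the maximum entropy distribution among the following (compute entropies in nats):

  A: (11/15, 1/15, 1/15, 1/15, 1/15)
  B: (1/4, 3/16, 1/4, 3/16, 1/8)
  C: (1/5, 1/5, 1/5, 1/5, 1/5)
C

For a discrete distribution over n outcomes, entropy is maximized by the uniform distribution.

Computing entropies:
H(A) = 0.9496 nats
H(B) = 1.5808 nats
H(C) = 1.6094 nats

The uniform distribution (where all probabilities equal 1/5) achieves the maximum entropy of log_e(5) = 1.6094 nats.

Distribution C has the highest entropy.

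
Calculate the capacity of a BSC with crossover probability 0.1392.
0.4179 bits

For a binary symmetric channel (BSC) with error probability p:
Capacity C = 1 - H(p) bits per symbol

where H(p) = -p log₂(p) - (1-p) log₂(1-p) is the binary entropy function.

H(0.1392) = 0.5821 bits
C = 1 - 0.5821 = 0.4179 bits per symbol

This means we can reliably transmit up to 0.4179 bits of information per channel use.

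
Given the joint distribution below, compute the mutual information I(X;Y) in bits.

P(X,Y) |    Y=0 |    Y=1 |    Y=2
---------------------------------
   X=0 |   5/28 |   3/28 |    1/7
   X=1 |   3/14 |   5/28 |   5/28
0.0035 bits

Mutual information: I(X;Y) = H(X) + H(Y) - H(X,Y)

Marginals:
P(X) = (3/7, 4/7), H(X) = 0.9852 bits
P(Y) = (11/28, 2/7, 9/28), H(Y) = 1.5722 bits

Joint entropy: H(X,Y) = 2.5540 bits

I(X;Y) = 0.9852 + 1.5722 - 2.5540 = 0.0035 bits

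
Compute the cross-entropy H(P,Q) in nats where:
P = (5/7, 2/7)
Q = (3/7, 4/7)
0.7651 nats

Cross-entropy: H(P,Q) = -Σ p(x) log q(x)

Alternatively: H(P,Q) = H(P) + D_KL(P||Q)
H(P) = 0.5983 nats
D_KL(P||Q) = 0.1668 nats

H(P,Q) = 0.5983 + 0.1668 = 0.7651 nats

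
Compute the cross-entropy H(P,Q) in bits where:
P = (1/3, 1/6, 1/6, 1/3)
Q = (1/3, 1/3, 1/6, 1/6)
2.0850 bits

Cross-entropy: H(P,Q) = -Σ p(x) log q(x)

Alternatively: H(P,Q) = H(P) + D_KL(P||Q)
H(P) = 1.9183 bits
D_KL(P||Q) = 0.1667 bits

H(P,Q) = 1.9183 + 0.1667 = 2.0850 bits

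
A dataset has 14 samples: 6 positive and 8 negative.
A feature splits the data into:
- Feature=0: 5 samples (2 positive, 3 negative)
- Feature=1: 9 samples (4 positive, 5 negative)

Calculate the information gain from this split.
0.0013 bits

Information Gain = H(Y) - H(Y|Feature)

Before split:
P(positive) = 6/14 = 0.4286
H(Y) = 0.9852 bits

After split:
Feature=0: H = 0.9710 bits (weight = 5/14)
Feature=1: H = 0.9911 bits (weight = 9/14)
H(Y|Feature) = (5/14)×0.9710 + (9/14)×0.9911 = 0.9839 bits

Information Gain = 0.9852 - 0.9839 = 0.0013 bits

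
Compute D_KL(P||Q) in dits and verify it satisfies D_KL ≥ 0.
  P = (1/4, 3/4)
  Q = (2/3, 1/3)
0.1576 dits

KL divergence satisfies the Gibbs inequality: D_KL(P||Q) ≥ 0 for all distributions P, Q.

D_KL(P||Q) = Σ p(x) log(p(x)/q(x))
Term by term:
  x=0: 1/4 × log_10[(1/4)/(2/3)] = -0.1065
  x=1: 3/4 × log_10[(3/4)/(1/3)] = 0.2641
D_KL(P||Q) = 0.1576 dits

D_KL(P||Q) = 0.1576 ≥ 0 ✓

This non-negativity is a fundamental property: relative entropy cannot be negative because it measures how different Q is from P.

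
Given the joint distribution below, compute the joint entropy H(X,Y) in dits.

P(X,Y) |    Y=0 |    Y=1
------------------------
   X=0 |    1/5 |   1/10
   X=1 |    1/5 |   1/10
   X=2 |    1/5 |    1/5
0.7592 dits

Joint entropy is H(X,Y) = -Σ_{x,y} p(x,y) log p(x,y).

Summing over all non-zero entries:
H(X,Y) = -[1/5·log_10(1/5) + 1/10·log_10(1/10) + 1/5·log_10(1/5) + 1/10·log_10(1/10) + 1/5·log_10(1/5) + 1/5·log_10(1/5)]
H(X,Y) = 0.7592 dits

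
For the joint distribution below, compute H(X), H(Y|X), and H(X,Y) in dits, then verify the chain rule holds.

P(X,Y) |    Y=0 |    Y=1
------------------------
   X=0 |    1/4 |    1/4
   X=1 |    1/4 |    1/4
H(X,Y) = 0.6021, H(X) = 0.3010, H(Y|X) = 0.3010 (all in dits)

Chain rule: H(X,Y) = H(X) + H(Y|X)

Left side — joint entropy directly:
H(X,Y) = -Σ p(x,y) log p(x,y) = 0.6021 dits

Right side — compute H(Y|X) from the conditional distributions:
P(X) = (1/2, 1/2), so H(X) = 0.3010 dits
H(Y|X) = Σ_x P(X=x) · H(Y|X=x):
  P(Y|X=0) = (1/2, 1/2), H(Y|X=0) = 0.3010, weight P(X=0) = 1/2
  P(Y|X=1) = (1/2, 1/2), H(Y|X=1) = 0.3010, weight P(X=1) = 1/2
H(Y|X) = 0.3010 dits

H(X) + H(Y|X) = 0.3010 + 0.3010 = 0.6021 dits

Both sides equal 0.6021 dits. ✓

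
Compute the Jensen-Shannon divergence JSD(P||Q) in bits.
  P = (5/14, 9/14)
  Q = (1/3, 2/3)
0.0005 bits

Jensen-Shannon divergence is:
JSD(P||Q) = 0.5 × D_KL(P||M) + 0.5 × D_KL(Q||M)
where M = 0.5 × (P + Q) is the mixture distribution.

M = 0.5 × (5/14, 9/14) + 0.5 × (1/3, 2/3) = (0.345238, 0.654762)

D_KL(P||M) = 0.0004 bits
D_KL(Q||M) = 0.0005 bits

JSD(P||Q) = 0.5 × 0.0004 + 0.5 × 0.0005 = 0.0005 bits

Unlike KL divergence, JSD is symmetric and bounded: 0 ≤ JSD ≤ log(2).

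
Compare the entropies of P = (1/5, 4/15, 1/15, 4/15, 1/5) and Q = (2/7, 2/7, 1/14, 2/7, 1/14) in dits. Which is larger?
P

Computing entropies in dits:
H(P) = 0.6641
H(Q) = 0.6301

Distribution P has higher entropy.

Intuition: The distribution closer to uniform (more spread out) has higher entropy.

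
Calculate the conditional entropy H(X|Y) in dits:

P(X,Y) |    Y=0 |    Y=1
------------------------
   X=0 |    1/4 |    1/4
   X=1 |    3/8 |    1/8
0.2863 dits

Using the chain rule: H(X|Y) = H(X,Y) - H(Y)

First, compute H(X,Y) = 0.5737 dits

Marginal P(Y) = (5/8, 3/8)
H(Y) = 0.2873 dits

H(X|Y) = H(X,Y) - H(Y) = 0.5737 - 0.2873 = 0.2863 dits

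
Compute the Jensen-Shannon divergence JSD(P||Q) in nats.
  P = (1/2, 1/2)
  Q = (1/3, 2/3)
0.0144 nats

Jensen-Shannon divergence is:
JSD(P||Q) = 0.5 × D_KL(P||M) + 0.5 × D_KL(Q||M)
where M = 0.5 × (P + Q) is the mixture distribution.

M = 0.5 × (1/2, 1/2) + 0.5 × (1/3, 2/3) = (5/12, 7/12)

D_KL(P||M) = 0.0141 nats
D_KL(Q||M) = 0.0146 nats

JSD(P||Q) = 0.5 × 0.0141 + 0.5 × 0.0146 = 0.0144 nats

Unlike KL divergence, JSD is symmetric and bounded: 0 ≤ JSD ≤ log(2).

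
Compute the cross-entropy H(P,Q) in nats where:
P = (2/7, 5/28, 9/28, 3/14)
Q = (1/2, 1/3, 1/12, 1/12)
1.7254 nats

Cross-entropy: H(P,Q) = -Σ p(x) log q(x)

Alternatively: H(P,Q) = H(P) + D_KL(P||Q)
H(P) = 1.3605 nats
D_KL(P||Q) = 0.3649 nats

H(P,Q) = 1.3605 + 0.3649 = 1.7254 nats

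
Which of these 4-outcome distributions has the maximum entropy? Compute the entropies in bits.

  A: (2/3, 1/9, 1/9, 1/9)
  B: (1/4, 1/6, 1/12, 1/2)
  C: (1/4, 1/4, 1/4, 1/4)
C

For a discrete distribution over n outcomes, entropy is maximized by the uniform distribution.

Computing entropies:
H(A) = 1.4466 bits
H(B) = 1.7296 bits
H(C) = 2.0000 bits

The uniform distribution (where all probabilities equal 1/4) achieves the maximum entropy of log_2(4) = 2.0000 bits.

Distribution C has the highest entropy.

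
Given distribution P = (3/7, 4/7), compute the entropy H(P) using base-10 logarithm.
0.2966 dits

Shannon entropy is H(X) = -Σ p(x) log p(x).

For P = (3/7, 4/7):
H = -3/7 × log_10(3/7) -4/7 × log_10(4/7)
H = 0.2966 dits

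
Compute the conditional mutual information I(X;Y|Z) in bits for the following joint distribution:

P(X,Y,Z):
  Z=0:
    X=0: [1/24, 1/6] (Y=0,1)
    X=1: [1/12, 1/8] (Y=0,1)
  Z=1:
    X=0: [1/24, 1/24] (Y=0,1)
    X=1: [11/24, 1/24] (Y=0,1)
0.0694 bits

Conditional mutual information: I(X;Y|Z) = H(X|Z) + H(Y|Z) - H(X,Y|Z)

H(Z) = 0.9799
H(X,Z) = 1.7417 → H(X|Z) = 0.7618
H(Y,Z) = 1.6922 → H(Y|Z) = 0.7123
H(X,Y,Z) = 2.3846 → H(X,Y|Z) = 1.4047

I(X;Y|Z) = 0.7618 + 0.7123 - 1.4047 = 0.0694 bits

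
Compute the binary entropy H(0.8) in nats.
0.5004 nats

The binary entropy function is:
H(p) = -p log(p) - (1-p) log(1-p)

H(0.8) = -0.8 × log_e(0.8) - 0.2 × log_e(0.2)
H(0.8) = 0.5004 nats

Note: Binary entropy is maximized at p=0.5 (H=1 bit) and minimized at p=0 or p=1 (H=0).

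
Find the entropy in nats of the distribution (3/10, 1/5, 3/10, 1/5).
1.3662 nats

Shannon entropy is H(X) = -Σ p(x) log p(x).

For P = (3/10, 1/5, 3/10, 1/5):
H = -3/10 × log_e(3/10) -1/5 × log_e(1/5) -3/10 × log_e(3/10) -1/5 × log_e(1/5)
H = 1.3662 nats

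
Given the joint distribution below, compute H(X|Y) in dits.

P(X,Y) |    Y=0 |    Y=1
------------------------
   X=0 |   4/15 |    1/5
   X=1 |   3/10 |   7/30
0.3000 dits

Using the chain rule: H(X|Y) = H(X,Y) - H(Y)

First, compute H(X,Y) = 0.5972 dits

Marginal P(Y) = (17/30, 13/30)
H(Y) = 0.2972 dits

H(X|Y) = H(X,Y) - H(Y) = 0.5972 - 0.2972 = 0.3000 dits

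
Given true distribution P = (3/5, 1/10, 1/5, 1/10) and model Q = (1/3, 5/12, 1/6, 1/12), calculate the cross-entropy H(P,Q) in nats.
1.3536 nats

Cross-entropy: H(P,Q) = -Σ p(x) log q(x)

Alternatively: H(P,Q) = H(P) + D_KL(P||Q)
H(P) = 1.0889 nats
D_KL(P||Q) = 0.2647 nats

H(P,Q) = 1.0889 + 0.2647 = 1.3536 nats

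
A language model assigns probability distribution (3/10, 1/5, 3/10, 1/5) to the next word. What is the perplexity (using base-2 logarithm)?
3.9203

Perplexity is 2^H (or exp(H) for natural log).

First, H = -Σ p log p = 1.9710 bits
Perplexity = 2^1.9710 = 3.9203

Interpretation: The model's uncertainty is equivalent to choosing uniformly among 3.9 options.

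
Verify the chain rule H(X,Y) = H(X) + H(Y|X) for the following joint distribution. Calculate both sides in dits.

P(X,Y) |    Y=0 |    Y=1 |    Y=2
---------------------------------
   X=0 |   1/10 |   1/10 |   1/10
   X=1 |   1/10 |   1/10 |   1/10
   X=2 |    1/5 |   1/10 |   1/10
H(X,Y) = 0.9398, H(X) = 0.4729, H(Y|X) = 0.4669 (all in dits)

Chain rule: H(X,Y) = H(X) + H(Y|X)

Left side — joint entropy directly:
H(X,Y) = -Σ p(x,y) log p(x,y) = 0.9398 dits

Right side — compute H(Y|X) from the conditional distributions:
P(X) = (3/10, 3/10, 2/5), so H(X) = 0.4729 dits
H(Y|X) = Σ_x P(X=x) · H(Y|X=x):
  P(Y|X=0) = (1/3, 1/3, 1/3), H(Y|X=0) = 0.4771, weight P(X=0) = 3/10
  P(Y|X=1) = (1/3, 1/3, 1/3), H(Y|X=1) = 0.4771, weight P(X=1) = 3/10
  P(Y|X=2) = (1/2, 1/4, 1/4), H(Y|X=2) = 0.4515, weight P(X=2) = 2/5
H(Y|X) = 0.4669 dits

H(X) + H(Y|X) = 0.4729 + 0.4669 = 0.9398 dits

Both sides equal 0.9398 dits. ✓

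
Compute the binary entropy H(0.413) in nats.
0.6779 nats

The binary entropy function is:
H(p) = -p log(p) - (1-p) log(1-p)

H(0.413) = -0.413 × log_e(0.413) - 0.587 × log_e(0.587)
H(0.413) = 0.6779 nats

Note: Binary entropy is maximized at p=0.5 (H=1 bit) and minimized at p=0 or p=1 (H=0).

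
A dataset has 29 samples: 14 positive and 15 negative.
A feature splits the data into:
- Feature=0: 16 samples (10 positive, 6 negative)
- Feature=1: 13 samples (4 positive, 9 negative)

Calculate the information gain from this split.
0.0734 bits

Information Gain = H(Y) - H(Y|Feature)

Before split:
P(positive) = 14/29 = 0.4828
H(Y) = 0.9991 bits

After split:
Feature=0: H = 0.9544 bits (weight = 16/29)
Feature=1: H = 0.8905 bits (weight = 13/29)
H(Y|Feature) = (16/29)×0.9544 + (13/29)×0.8905 = 0.9258 bits

Information Gain = 0.9991 - 0.9258 = 0.0734 bits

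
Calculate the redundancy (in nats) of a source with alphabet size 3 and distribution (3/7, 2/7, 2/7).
0.0196 nats

Redundancy measures how far a source is from maximum entropy:
R = H_max - H(X)

Maximum entropy for 3 symbols: H_max = log_e(3) = 1.0986 nats
Actual entropy: H(X) = 1.0790 nats
Redundancy: R = 1.0986 - 1.0790 = 0.0196 nats

This redundancy represents potential for compression: the source could be compressed by 0.0196 nats per symbol.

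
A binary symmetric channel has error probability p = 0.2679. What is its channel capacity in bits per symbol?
0.1616 bits

For a binary symmetric channel (BSC) with error probability p:
Capacity C = 1 - H(p) bits per symbol

where H(p) = -p log₂(p) - (1-p) log₂(1-p) is the binary entropy function.

H(0.2679) = 0.8384 bits
C = 1 - 0.8384 = 0.1616 bits per symbol

This means we can reliably transmit up to 0.1616 bits of information per channel use.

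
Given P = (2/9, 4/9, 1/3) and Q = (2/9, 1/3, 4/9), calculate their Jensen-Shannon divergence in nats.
0.0080 nats

Jensen-Shannon divergence is:
JSD(P||Q) = 0.5 × D_KL(P||M) + 0.5 × D_KL(Q||M)
where M = 0.5 × (P + Q) is the mixture distribution.

M = 0.5 × (2/9, 4/9, 1/3) + 0.5 × (2/9, 1/3, 4/9) = (2/9, 7/18, 7/18)

D_KL(P||M) = 0.0080 nats
D_KL(Q||M) = 0.0080 nats

JSD(P||Q) = 0.5 × 0.0080 + 0.5 × 0.0080 = 0.0080 nats

Unlike KL divergence, JSD is symmetric and bounded: 0 ≤ JSD ≤ log(2).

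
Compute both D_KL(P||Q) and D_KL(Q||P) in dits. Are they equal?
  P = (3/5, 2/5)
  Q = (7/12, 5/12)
D_KL(P||Q) = 0.0002, D_KL(Q||P) = 0.0003

KL divergence is not symmetric: D_KL(P||Q) ≠ D_KL(Q||P) in general.

D_KL(P||Q) = 0.0002 dits
D_KL(Q||P) = 0.0003 dits

No, they are not equal!

This asymmetry is why KL divergence is not a true distance metric.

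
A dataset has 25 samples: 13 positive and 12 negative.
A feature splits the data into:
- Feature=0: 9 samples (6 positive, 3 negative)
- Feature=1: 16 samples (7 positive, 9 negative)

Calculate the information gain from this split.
0.0355 bits

Information Gain = H(Y) - H(Y|Feature)

Before split:
P(positive) = 13/25 = 0.5200
H(Y) = 0.9988 bits

After split:
Feature=0: H = 0.9183 bits (weight = 9/25)
Feature=1: H = 0.9887 bits (weight = 16/25)
H(Y|Feature) = (9/25)×0.9183 + (16/25)×0.9887 = 0.9634 bits

Information Gain = 0.9988 - 0.9634 = 0.0355 bits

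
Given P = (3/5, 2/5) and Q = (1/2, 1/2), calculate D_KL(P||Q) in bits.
0.0290 bits

KL divergence: D_KL(P||Q) = Σ p(x) log(p(x)/q(x))

Computing term by term:
  x=0: 3/5 × log_2[(3/5)/(1/2)] = 3/5 × 0.2630 = 0.1578
  x=1: 2/5 × log_2[(2/5)/(1/2)] = 2/5 × -0.3219 = -0.1288

D_KL(P||Q) = 0.0290 bits

Note: KL divergence is always non-negative and equals 0 iff P = Q.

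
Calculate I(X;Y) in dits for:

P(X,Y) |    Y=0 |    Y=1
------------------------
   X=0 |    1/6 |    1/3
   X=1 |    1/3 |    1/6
0.0246 dits

Mutual information: I(X;Y) = H(X) + H(Y) - H(X,Y)

Marginals:
P(X) = (1/2, 1/2), H(X) = 0.3010 dits
P(Y) = (1/2, 1/2), H(Y) = 0.3010 dits

Joint entropy: H(X,Y) = 0.5775 dits

I(X;Y) = 0.3010 + 0.3010 - 0.5775 = 0.0246 dits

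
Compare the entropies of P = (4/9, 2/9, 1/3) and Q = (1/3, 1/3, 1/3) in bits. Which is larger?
Q

Computing entropies in bits:
H(P) = 1.5305
H(Q) = 1.5850

Distribution Q has higher entropy.

Intuition: The distribution closer to uniform (more spread out) has higher entropy.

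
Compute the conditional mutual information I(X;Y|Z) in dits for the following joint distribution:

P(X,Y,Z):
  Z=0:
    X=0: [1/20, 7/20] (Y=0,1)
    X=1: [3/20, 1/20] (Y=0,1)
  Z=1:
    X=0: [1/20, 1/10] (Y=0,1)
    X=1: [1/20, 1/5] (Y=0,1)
0.0535 dits

Conditional mutual information: I(X;Y|Z) = H(X|Z) + H(Y|Z) - H(X,Y|Z)

H(Z) = 0.2923
H(X,Z) = 0.5731 → H(X|Z) = 0.2808
H(Y,Z) = 0.5558 → H(Y|Z) = 0.2635
H(X,Y,Z) = 0.7832 → H(X,Y|Z) = 0.4909

I(X;Y|Z) = 0.2808 + 0.2635 - 0.4909 = 0.0535 dits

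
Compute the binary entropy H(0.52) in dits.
0.3007 dits

The binary entropy function is:
H(p) = -p log(p) - (1-p) log(1-p)

H(0.52) = -0.52 × log_10(0.52) - 0.48 × log_10(0.48)
H(0.52) = 0.3007 dits

Note: Binary entropy is maximized at p=0.5 (H=1 bit) and minimized at p=0 or p=1 (H=0).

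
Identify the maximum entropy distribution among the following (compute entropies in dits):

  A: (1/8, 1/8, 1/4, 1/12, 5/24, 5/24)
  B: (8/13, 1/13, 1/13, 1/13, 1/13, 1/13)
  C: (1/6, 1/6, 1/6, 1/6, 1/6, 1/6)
C

For a discrete distribution over n outcomes, entropy is maximized by the uniform distribution.

Computing entropies:
H(A) = 0.7501 dits
H(B) = 0.5582 dits
H(C) = 0.7782 dits

The uniform distribution (where all probabilities equal 1/6) achieves the maximum entropy of log_10(6) = 0.7782 dits.

Distribution C has the highest entropy.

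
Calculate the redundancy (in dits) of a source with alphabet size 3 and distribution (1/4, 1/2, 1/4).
0.0256 dits

Redundancy measures how far a source is from maximum entropy:
R = H_max - H(X)

Maximum entropy for 3 symbols: H_max = log_10(3) = 0.4771 dits
Actual entropy: H(X) = 0.4515 dits
Redundancy: R = 0.4771 - 0.4515 = 0.0256 dits

This redundancy represents potential for compression: the source could be compressed by 0.0256 dits per symbol.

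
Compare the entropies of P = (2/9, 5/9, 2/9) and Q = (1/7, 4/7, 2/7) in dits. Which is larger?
P

Computing entropies in dits:
H(P) = 0.4321
H(Q) = 0.4151

Distribution P has higher entropy.

Intuition: The distribution closer to uniform (more spread out) has higher entropy.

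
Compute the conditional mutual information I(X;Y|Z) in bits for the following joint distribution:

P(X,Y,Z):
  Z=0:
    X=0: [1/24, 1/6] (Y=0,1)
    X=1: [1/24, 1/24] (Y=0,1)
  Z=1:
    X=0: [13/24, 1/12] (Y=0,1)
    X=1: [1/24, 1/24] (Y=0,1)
0.0568 bits

Conditional mutual information: I(X;Y|Z) = H(X|Z) + H(Y|Z) - H(X,Y|Z)

H(Z) = 0.8709
H(X,Z) = 1.4928 → H(X|Z) = 0.6219
H(Y,Z) = 1.5988 → H(Y|Z) = 0.7280
H(X,Y,Z) = 2.1639 → H(X,Y|Z) = 1.2930

I(X;Y|Z) = 0.6219 + 0.7280 - 1.2930 = 0.0568 bits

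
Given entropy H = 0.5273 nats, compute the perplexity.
1.6944

Perplexity is e^H (or exp(H) for natural log).

H = 0.5273 nats
Perplexity = e^0.5273 = 1.6944

Interpretation: The model's uncertainty is equivalent to choosing uniformly among 1.7 options.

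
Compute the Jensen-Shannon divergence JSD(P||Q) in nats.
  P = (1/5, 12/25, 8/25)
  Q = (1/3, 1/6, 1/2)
0.0580 nats

Jensen-Shannon divergence is:
JSD(P||Q) = 0.5 × D_KL(P||M) + 0.5 × D_KL(Q||M)
where M = 0.5 × (P + Q) is the mixture distribution.

M = 0.5 × (1/5, 12/25, 8/25) + 0.5 × (1/3, 1/6, 1/2) = (4/15, 0.323333, 0.41)

D_KL(P||M) = 0.0528 nats
D_KL(Q||M) = 0.0632 nats

JSD(P||Q) = 0.5 × 0.0528 + 0.5 × 0.0632 = 0.0580 nats

Unlike KL divergence, JSD is symmetric and bounded: 0 ≤ JSD ≤ log(2).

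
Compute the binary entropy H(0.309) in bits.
0.8920 bits

The binary entropy function is:
H(p) = -p log(p) - (1-p) log(1-p)

H(0.309) = -0.309 × log_2(0.309) - 0.691 × log_2(0.691)
H(0.309) = 0.8920 bits

Note: Binary entropy is maximized at p=0.5 (H=1 bit) and minimized at p=0 or p=1 (H=0).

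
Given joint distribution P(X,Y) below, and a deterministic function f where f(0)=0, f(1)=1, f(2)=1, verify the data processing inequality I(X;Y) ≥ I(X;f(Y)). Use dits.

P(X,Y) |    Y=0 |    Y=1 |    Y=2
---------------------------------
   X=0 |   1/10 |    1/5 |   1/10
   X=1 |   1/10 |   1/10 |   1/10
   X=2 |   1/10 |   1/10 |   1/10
I(X;Y) = 0.0060, I(X;f(Y)) = 0.0017, inequality holds: 0.0060 ≥ 0.0017

Data Processing Inequality: For any Markov chain X → Y → Z, we have I(X;Y) ≥ I(X;Z).

Here Z = f(Y) is a deterministic function of Y, forming X → Y → Z.

Original I(X;Y) = 0.0060 dits

After applying f:
P(X,Z) where Z=f(Y):
- P(X,Z=0) = P(X,Y=0)
- P(X,Z=1) = P(X,Y=1) + P(X,Y=2)

I(X;Z) = I(X;f(Y)) = 0.0017 dits

Verification: 0.0060 ≥ 0.0017 ✓

Information cannot be created by processing; the function f can only lose information about X.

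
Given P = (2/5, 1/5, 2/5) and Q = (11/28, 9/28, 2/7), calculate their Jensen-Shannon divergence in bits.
0.0172 bits

Jensen-Shannon divergence is:
JSD(P||Q) = 0.5 × D_KL(P||M) + 0.5 × D_KL(Q||M)
where M = 0.5 × (P + Q) is the mixture distribution.

M = 0.5 × (2/5, 1/5, 2/5) + 0.5 × (11/28, 9/28, 2/7) = (0.396429, 0.260714, 12/35)

D_KL(P||M) = 0.0176 bits
D_KL(Q||M) = 0.0168 bits

JSD(P||Q) = 0.5 × 0.0176 + 0.5 × 0.0168 = 0.0172 bits

Unlike KL divergence, JSD is symmetric and bounded: 0 ≤ JSD ≤ log(2).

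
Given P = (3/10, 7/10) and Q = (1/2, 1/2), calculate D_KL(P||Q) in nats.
0.0823 nats

KL divergence: D_KL(P||Q) = Σ p(x) log(p(x)/q(x))

Computing term by term:
  x=0: 3/10 × log_e[(3/10)/(1/2)] = 3/10 × -0.5108 = -0.1532
  x=1: 7/10 × log_e[(7/10)/(1/2)] = 7/10 × 0.3365 = 0.2355

D_KL(P||Q) = 0.0823 nats

Note: KL divergence is always non-negative and equals 0 iff P = Q.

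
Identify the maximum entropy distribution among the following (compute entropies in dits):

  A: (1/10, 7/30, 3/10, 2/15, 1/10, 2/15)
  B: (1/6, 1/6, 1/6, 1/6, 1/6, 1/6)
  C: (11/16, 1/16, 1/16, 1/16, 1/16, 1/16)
B

For a discrete distribution over n outcomes, entropy is maximized by the uniform distribution.

Computing entropies:
H(A) = 0.7377 dits
H(B) = 0.7782 dits
H(C) = 0.4882 dits

The uniform distribution (where all probabilities equal 1/6) achieves the maximum entropy of log_10(6) = 0.7782 dits.

Distribution B has the highest entropy.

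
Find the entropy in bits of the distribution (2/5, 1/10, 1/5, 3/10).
1.8464 bits

Shannon entropy is H(X) = -Σ p(x) log p(x).

For P = (2/5, 1/10, 1/5, 3/10):
H = -2/5 × log_2(2/5) -1/10 × log_2(1/10) -1/5 × log_2(1/5) -3/10 × log_2(3/10)
H = 1.8464 bits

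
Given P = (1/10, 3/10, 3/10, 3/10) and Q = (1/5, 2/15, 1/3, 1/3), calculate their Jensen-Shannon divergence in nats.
0.0258 nats

Jensen-Shannon divergence is:
JSD(P||Q) = 0.5 × D_KL(P||M) + 0.5 × D_KL(Q||M)
where M = 0.5 × (P + Q) is the mixture distribution.

M = 0.5 × (1/10, 3/10, 3/10, 3/10) + 0.5 × (1/5, 2/15, 1/3, 1/3) = (3/20, 0.216667, 0.316667, 0.316667)

D_KL(P||M) = 0.0246 nats
D_KL(Q||M) = 0.0270 nats

JSD(P||Q) = 0.5 × 0.0246 + 0.5 × 0.0270 = 0.0258 nats

Unlike KL divergence, JSD is symmetric and bounded: 0 ≤ JSD ≤ log(2).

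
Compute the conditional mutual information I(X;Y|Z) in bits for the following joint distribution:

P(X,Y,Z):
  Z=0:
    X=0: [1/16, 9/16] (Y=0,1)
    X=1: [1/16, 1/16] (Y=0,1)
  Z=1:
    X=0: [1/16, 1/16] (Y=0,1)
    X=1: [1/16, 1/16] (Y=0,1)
0.0694 bits

Conditional mutual information: I(X;Y|Z) = H(X|Z) + H(Y|Z) - H(X,Y|Z)

H(Z) = 0.8113
H(X,Z) = 1.5488 → H(X|Z) = 0.7375
H(Y,Z) = 1.5488 → H(Y|Z) = 0.7375
H(X,Y,Z) = 2.2169 → H(X,Y|Z) = 1.4056

I(X;Y|Z) = 0.7375 + 0.7375 - 1.4056 = 0.0694 bits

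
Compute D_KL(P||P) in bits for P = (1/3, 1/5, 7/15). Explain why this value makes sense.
0.0000 bits

KL divergence satisfies the Gibbs inequality: D_KL(P||Q) ≥ 0 for all distributions P, Q.

D_KL(P||Q) = Σ p(x) log(p(x)/q(x))
Each term is p(x) × log_2(p(x)/p(x)) = p(x) × log_2(1) = 0, so the sum is 0.
D_KL(P||Q) = 0.0000 bits

When P = Q, the KL divergence is exactly 0, as there is no 'divergence' between identical distributions.

This non-negativity is a fundamental property: relative entropy cannot be negative because it measures how different Q is from P.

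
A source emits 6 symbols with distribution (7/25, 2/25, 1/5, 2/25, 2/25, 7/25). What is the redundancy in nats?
0.1508 nats

Redundancy measures how far a source is from maximum entropy:
R = H_max - H(X)

Maximum entropy for 6 symbols: H_max = log_e(6) = 1.7918 nats
Actual entropy: H(X) = 1.6409 nats
Redundancy: R = 1.7918 - 1.6409 = 0.1508 nats

This redundancy represents potential for compression: the source could be compressed by 0.1508 nats per symbol.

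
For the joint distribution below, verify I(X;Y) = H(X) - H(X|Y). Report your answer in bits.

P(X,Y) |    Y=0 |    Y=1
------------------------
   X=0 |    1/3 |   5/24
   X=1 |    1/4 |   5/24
I(X;Y) = 0.0036 bits

Mutual information has multiple equivalent forms:
- I(X;Y) = H(X) - H(X|Y)
- I(X;Y) = H(Y) - H(Y|X)
- I(X;Y) = H(X) + H(Y) - H(X,Y)

Computing all quantities:
H(X) = 0.9950, H(Y) = 0.9799, H(X,Y) = 1.9713
H(X|Y) = 0.9914, H(Y|X) = 0.9763

Verification:
H(X) - H(X|Y) = 0.9950 - 0.9914 = 0.0036
H(Y) - H(Y|X) = 0.9799 - 0.9763 = 0.0036
H(X) + H(Y) - H(X,Y) = 0.9950 + 0.9799 - 1.9713 = 0.0036

All forms give I(X;Y) = 0.0036 bits. ✓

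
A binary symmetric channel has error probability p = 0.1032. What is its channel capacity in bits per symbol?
0.5209 bits

For a binary symmetric channel (BSC) with error probability p:
Capacity C = 1 - H(p) bits per symbol

where H(p) = -p log₂(p) - (1-p) log₂(1-p) is the binary entropy function.

H(0.1032) = 0.4791 bits
C = 1 - 0.4791 = 0.5209 bits per symbol

This means we can reliably transmit up to 0.5209 bits of information per channel use.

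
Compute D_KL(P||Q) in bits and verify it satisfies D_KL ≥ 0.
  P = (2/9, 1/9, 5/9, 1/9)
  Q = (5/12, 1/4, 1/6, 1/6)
0.5685 bits

KL divergence satisfies the Gibbs inequality: D_KL(P||Q) ≥ 0 for all distributions P, Q.

D_KL(P||Q) = Σ p(x) log(p(x)/q(x))
Term by term:
  x=0: 2/9 × log_2[(2/9)/(5/12)] = -0.2015
  x=1: 1/9 × log_2[(1/9)/(1/4)] = -0.1300
  x=2: 5/9 × log_2[(5/9)/(1/6)] = 0.9650
  x=3: 1/9 × log_2[(1/9)/(1/6)] = -0.0650
D_KL(P||Q) = 0.5685 bits

D_KL(P||Q) = 0.5685 ≥ 0 ✓

This non-negativity is a fundamental property: relative entropy cannot be negative because it measures how different Q is from P.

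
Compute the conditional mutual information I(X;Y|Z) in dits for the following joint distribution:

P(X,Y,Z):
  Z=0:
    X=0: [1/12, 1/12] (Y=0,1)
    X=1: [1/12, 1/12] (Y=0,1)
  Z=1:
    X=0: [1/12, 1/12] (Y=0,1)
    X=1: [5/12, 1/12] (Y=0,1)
0.0148 dits

Conditional mutual information: I(X;Y|Z) = H(X|Z) + H(Y|Z) - H(X,Y|Z)

H(Z) = 0.2764
H(X,Z) = 0.5396 → H(X|Z) = 0.2632
H(Y,Z) = 0.5396 → H(Y|Z) = 0.2632
H(X,Y,Z) = 0.7879 → H(X,Y|Z) = 0.5115

I(X;Y|Z) = 0.2632 + 0.2632 - 0.5115 = 0.0148 dits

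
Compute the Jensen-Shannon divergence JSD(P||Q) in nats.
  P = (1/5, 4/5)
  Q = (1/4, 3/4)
0.0018 nats

Jensen-Shannon divergence is:
JSD(P||Q) = 0.5 × D_KL(P||M) + 0.5 × D_KL(Q||M)
where M = 0.5 × (P + Q) is the mixture distribution.

M = 0.5 × (1/5, 4/5) + 0.5 × (1/4, 3/4) = (9/40, 31/40)

D_KL(P||M) = 0.0018 nats
D_KL(Q||M) = 0.0017 nats

JSD(P||Q) = 0.5 × 0.0018 + 0.5 × 0.0017 = 0.0018 nats

Unlike KL divergence, JSD is symmetric and bounded: 0 ≤ JSD ≤ log(2).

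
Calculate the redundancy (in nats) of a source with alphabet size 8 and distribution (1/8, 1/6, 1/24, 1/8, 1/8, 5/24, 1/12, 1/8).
0.0748 nats

Redundancy measures how far a source is from maximum entropy:
R = H_max - H(X)

Maximum entropy for 8 symbols: H_max = log_e(8) = 2.0794 nats
Actual entropy: H(X) = 2.0046 nats
Redundancy: R = 2.0794 - 2.0046 = 0.0748 nats

This redundancy represents potential for compression: the source could be compressed by 0.0748 nats per symbol.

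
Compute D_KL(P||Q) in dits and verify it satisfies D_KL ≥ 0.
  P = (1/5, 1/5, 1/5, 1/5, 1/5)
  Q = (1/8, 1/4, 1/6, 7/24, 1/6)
0.0203 dits

KL divergence satisfies the Gibbs inequality: D_KL(P||Q) ≥ 0 for all distributions P, Q.

D_KL(P||Q) = Σ p(x) log(p(x)/q(x))
Term by term:
  x=0: 1/5 × log_10[(1/5)/(1/8)] = 0.0408
  x=1: 1/5 × log_10[(1/5)/(1/4)] = -0.0194
  x=2: 1/5 × log_10[(1/5)/(1/6)] = 0.0158
  x=3: 1/5 × log_10[(1/5)/(7/24)] = -0.0328
  x=4: 1/5 × log_10[(1/5)/(1/6)] = 0.0158
D_KL(P||Q) = 0.0203 dits

D_KL(P||Q) = 0.0203 ≥ 0 ✓

This non-negativity is a fundamental property: relative entropy cannot be negative because it measures how different Q is from P.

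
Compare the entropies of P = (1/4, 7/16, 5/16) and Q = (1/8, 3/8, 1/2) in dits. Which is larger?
P

Computing entropies in dits:
H(P) = 0.4654
H(Q) = 0.4231

Distribution P has higher entropy.

Intuition: The distribution closer to uniform (more spread out) has higher entropy.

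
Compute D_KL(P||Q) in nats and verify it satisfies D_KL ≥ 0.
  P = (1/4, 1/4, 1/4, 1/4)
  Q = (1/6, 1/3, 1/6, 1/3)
0.0589 nats

KL divergence satisfies the Gibbs inequality: D_KL(P||Q) ≥ 0 for all distributions P, Q.

D_KL(P||Q) = Σ p(x) log(p(x)/q(x))
Term by term:
  x=0: 1/4 × log_e[(1/4)/(1/6)] = 0.1014
  x=1: 1/4 × log_e[(1/4)/(1/3)] = -0.0719
  x=2: 1/4 × log_e[(1/4)/(1/6)] = 0.1014
  x=3: 1/4 × log_e[(1/4)/(1/3)] = -0.0719
D_KL(P||Q) = 0.0589 nats

D_KL(P||Q) = 0.0589 ≥ 0 ✓

This non-negativity is a fundamental property: relative entropy cannot be negative because it measures how different Q is from P.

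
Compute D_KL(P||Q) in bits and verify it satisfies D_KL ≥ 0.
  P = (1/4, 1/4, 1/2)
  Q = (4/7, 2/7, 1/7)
0.5574 bits

KL divergence satisfies the Gibbs inequality: D_KL(P||Q) ≥ 0 for all distributions P, Q.

D_KL(P||Q) = Σ p(x) log(p(x)/q(x))
Term by term:
  x=0: 1/4 × log_2[(1/4)/(4/7)] = -0.2982
  x=1: 1/4 × log_2[(1/4)/(2/7)] = -0.0482
  x=2: 1/2 × log_2[(1/2)/(1/7)] = 0.9037
D_KL(P||Q) = 0.5574 bits

D_KL(P||Q) = 0.5574 ≥ 0 ✓

This non-negativity is a fundamental property: relative entropy cannot be negative because it measures how different Q is from P.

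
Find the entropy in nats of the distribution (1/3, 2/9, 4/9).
1.0609 nats

Shannon entropy is H(X) = -Σ p(x) log p(x).

For P = (1/3, 2/9, 4/9):
H = -1/3 × log_e(1/3) -2/9 × log_e(2/9) -4/9 × log_e(4/9)
H = 1.0609 nats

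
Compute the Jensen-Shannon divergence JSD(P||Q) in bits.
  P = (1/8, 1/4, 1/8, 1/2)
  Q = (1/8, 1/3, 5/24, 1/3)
0.0240 bits

Jensen-Shannon divergence is:
JSD(P||Q) = 0.5 × D_KL(P||M) + 0.5 × D_KL(Q||M)
where M = 0.5 × (P + Q) is the mixture distribution.

M = 0.5 × (1/8, 1/4, 1/8, 1/2) + 0.5 × (1/8, 1/3, 5/24, 1/3) = (1/8, 7/24, 1/6, 5/12)

D_KL(P||M) = 0.0240 bits
D_KL(Q||M) = 0.0240 bits

JSD(P||Q) = 0.5 × 0.0240 + 0.5 × 0.0240 = 0.0240 bits

Unlike KL divergence, JSD is symmetric and bounded: 0 ≤ JSD ≤ log(2).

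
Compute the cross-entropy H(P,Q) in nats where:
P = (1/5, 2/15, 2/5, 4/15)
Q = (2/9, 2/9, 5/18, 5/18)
1.3553 nats

Cross-entropy: H(P,Q) = -Σ p(x) log q(x)

Alternatively: H(P,Q) = H(P) + D_KL(P||Q)
H(P) = 1.3095 nats
D_KL(P||Q) = 0.0458 nats

H(P,Q) = 1.3095 + 0.0458 = 1.3553 nats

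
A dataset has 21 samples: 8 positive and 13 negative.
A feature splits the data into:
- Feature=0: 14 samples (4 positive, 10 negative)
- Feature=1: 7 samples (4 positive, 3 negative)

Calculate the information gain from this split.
0.0549 bits

Information Gain = H(Y) - H(Y|Feature)

Before split:
P(positive) = 8/21 = 0.3810
H(Y) = 0.9587 bits

After split:
Feature=0: H = 0.8631 bits (weight = 14/21)
Feature=1: H = 0.9852 bits (weight = 7/21)
H(Y|Feature) = (14/21)×0.8631 + (7/21)×0.9852 = 0.9038 bits

Information Gain = 0.9587 - 0.9038 = 0.0549 bits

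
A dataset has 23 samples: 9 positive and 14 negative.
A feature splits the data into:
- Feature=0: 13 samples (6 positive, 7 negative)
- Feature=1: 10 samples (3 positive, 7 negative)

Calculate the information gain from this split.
0.0197 bits

Information Gain = H(Y) - H(Y|Feature)

Before split:
P(positive) = 9/23 = 0.3913
H(Y) = 0.9656 bits

After split:
Feature=0: H = 0.9957 bits (weight = 13/23)
Feature=1: H = 0.8813 bits (weight = 10/23)
H(Y|Feature) = (13/23)×0.9957 + (10/23)×0.8813 = 0.9460 bits

Information Gain = 0.9656 - 0.9460 = 0.0197 bits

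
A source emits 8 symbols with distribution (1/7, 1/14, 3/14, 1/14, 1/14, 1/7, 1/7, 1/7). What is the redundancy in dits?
0.0312 dits

Redundancy measures how far a source is from maximum entropy:
R = H_max - H(X)

Maximum entropy for 8 symbols: H_max = log_10(8) = 0.9031 dits
Actual entropy: H(X) = 0.8719 dits
Redundancy: R = 0.9031 - 0.8719 = 0.0312 dits

This redundancy represents potential for compression: the source could be compressed by 0.0312 dits per symbol.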